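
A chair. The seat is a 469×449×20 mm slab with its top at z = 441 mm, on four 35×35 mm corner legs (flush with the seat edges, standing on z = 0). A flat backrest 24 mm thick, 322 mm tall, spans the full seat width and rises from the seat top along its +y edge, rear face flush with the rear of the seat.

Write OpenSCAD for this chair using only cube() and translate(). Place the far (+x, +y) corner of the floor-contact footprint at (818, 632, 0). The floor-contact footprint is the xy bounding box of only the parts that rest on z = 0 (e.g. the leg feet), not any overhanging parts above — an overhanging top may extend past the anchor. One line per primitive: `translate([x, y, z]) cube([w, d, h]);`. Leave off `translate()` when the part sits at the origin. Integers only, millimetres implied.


translate([349, 183, 421]) cube([469, 449, 20]);
translate([349, 183, 0]) cube([35, 35, 421]);
translate([783, 183, 0]) cube([35, 35, 421]);
translate([349, 597, 0]) cube([35, 35, 421]);
translate([783, 597, 0]) cube([35, 35, 421]);
translate([349, 608, 441]) cube([469, 24, 322]);


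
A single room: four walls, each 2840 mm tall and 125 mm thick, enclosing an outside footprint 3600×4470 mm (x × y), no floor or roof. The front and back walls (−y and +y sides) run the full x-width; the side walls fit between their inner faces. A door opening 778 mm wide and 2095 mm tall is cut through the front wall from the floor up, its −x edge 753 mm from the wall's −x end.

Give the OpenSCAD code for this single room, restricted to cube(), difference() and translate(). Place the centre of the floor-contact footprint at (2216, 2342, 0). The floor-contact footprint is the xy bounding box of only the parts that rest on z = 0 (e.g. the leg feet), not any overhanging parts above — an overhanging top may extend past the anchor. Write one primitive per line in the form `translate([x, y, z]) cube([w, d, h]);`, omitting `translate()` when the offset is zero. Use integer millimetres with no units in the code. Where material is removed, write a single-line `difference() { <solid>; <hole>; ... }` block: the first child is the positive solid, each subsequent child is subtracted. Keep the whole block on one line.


difference() { translate([416, 107, 0]) cube([3600, 125, 2840]); translate([1169, 107, 0]) cube([778, 125, 2095]); }
translate([416, 4452, 0]) cube([3600, 125, 2840]);
translate([416, 232, 0]) cube([125, 4220, 2840]);
translate([3891, 232, 0]) cube([125, 4220, 2840]);


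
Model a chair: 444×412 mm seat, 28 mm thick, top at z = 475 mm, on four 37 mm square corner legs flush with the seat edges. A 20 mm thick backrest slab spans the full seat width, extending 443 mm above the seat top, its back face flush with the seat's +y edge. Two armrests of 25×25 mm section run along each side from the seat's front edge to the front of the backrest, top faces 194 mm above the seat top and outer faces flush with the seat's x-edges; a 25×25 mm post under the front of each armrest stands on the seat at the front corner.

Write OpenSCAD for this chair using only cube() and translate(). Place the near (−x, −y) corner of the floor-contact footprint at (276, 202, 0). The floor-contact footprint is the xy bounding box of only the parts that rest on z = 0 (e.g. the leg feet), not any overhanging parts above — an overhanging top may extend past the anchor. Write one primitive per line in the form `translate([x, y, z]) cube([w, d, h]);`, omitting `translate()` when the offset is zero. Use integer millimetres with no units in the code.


// leg_h = 475 - 28 = 447
// arm post h = 194 - 25 = 169
translate([276, 202, 447]) cube([444, 412, 28]);
translate([276, 202, 0]) cube([37, 37, 447]);
translate([683, 202, 0]) cube([37, 37, 447]);
translate([276, 577, 0]) cube([37, 37, 447]);
translate([683, 577, 0]) cube([37, 37, 447]);
translate([276, 594, 475]) cube([444, 20, 443]);
translate([276, 202, 644]) cube([25, 392, 25]);
translate([695, 202, 644]) cube([25, 392, 25]);
translate([276, 202, 475]) cube([25, 25, 169]);
translate([695, 202, 475]) cube([25, 25, 169]);


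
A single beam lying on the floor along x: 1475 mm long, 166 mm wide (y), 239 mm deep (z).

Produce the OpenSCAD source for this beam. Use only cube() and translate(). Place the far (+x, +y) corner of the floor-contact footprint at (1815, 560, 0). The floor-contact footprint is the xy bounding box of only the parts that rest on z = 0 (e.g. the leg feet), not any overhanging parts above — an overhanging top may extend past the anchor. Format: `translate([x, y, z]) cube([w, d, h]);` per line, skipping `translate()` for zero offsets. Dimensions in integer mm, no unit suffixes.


translate([340, 394, 0]) cube([1475, 166, 239]);


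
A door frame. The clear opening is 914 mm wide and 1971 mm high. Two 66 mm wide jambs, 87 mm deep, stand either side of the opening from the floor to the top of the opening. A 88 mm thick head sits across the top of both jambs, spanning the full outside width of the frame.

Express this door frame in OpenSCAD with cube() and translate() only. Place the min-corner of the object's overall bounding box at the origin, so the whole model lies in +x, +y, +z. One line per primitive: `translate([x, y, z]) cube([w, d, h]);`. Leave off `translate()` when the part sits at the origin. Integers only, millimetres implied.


cube([66, 87, 1971]);
translate([980, 0, 0]) cube([66, 87, 1971]);
translate([0, 0, 1971]) cube([1046, 87, 88]);


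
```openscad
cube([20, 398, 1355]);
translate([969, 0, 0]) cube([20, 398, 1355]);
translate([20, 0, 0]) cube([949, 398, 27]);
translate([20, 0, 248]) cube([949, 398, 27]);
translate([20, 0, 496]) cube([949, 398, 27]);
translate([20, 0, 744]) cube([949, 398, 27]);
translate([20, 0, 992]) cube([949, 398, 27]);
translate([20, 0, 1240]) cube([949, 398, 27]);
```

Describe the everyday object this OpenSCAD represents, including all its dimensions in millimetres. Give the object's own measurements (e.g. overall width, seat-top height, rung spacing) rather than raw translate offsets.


An open bookshelf. Two side panels, each 20 mm thick, 398 mm deep and 1355 mm tall, stand 989 mm apart (outside-to-outside). Between them sit 6 shelves, each 27 mm thick and 398 mm deep, spanning the full gap between the sides. The bottom shelf rests on the floor (its underside at z = 0) and the clear gap between one shelf's top and the next shelf's underside is 221 mm.


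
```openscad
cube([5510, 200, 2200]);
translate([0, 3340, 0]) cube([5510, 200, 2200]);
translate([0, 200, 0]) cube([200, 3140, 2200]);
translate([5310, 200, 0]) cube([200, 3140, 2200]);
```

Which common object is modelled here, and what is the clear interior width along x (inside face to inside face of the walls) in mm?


A house (or room) frame. The interior width is 5110 mm.

Four 2200 mm walls enclosing a rectangle with no floor or roof — a room or house frame. Outside width is 5510 mm and wall thickness is 200 mm, so the interior width is 5510 − 2 × 200 = 5110 mm.


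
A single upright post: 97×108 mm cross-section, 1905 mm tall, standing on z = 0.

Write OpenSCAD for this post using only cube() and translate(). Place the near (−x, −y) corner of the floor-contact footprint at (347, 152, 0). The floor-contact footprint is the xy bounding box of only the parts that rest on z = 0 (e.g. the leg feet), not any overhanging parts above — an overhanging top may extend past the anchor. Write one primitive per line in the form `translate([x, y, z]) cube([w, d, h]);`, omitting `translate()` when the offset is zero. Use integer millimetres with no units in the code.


translate([347, 152, 0]) cube([97, 108, 1905]);


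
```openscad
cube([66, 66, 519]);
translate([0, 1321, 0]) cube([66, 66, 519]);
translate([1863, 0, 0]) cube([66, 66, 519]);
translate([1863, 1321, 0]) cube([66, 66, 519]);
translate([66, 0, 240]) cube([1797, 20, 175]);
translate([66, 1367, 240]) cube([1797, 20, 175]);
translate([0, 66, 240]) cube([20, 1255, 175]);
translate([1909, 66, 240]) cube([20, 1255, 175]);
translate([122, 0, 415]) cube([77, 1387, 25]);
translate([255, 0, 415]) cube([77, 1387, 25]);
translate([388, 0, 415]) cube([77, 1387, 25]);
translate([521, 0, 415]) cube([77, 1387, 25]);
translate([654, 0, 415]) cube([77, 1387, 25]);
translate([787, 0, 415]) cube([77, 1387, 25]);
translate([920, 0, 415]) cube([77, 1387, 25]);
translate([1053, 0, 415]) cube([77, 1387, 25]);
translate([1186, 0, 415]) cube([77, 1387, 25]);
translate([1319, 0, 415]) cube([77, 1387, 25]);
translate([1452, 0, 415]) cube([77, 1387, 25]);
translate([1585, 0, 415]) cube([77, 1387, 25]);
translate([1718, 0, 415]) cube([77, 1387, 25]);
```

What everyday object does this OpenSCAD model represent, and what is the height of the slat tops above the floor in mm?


A bed frame. The slat-top height is 440 mm.

Four posts, four rails, and a row of slats — a bed frame. Slats sit on the rails at z = 240 + 175 = 415; with slat thickness 25, the top is 440 mm.


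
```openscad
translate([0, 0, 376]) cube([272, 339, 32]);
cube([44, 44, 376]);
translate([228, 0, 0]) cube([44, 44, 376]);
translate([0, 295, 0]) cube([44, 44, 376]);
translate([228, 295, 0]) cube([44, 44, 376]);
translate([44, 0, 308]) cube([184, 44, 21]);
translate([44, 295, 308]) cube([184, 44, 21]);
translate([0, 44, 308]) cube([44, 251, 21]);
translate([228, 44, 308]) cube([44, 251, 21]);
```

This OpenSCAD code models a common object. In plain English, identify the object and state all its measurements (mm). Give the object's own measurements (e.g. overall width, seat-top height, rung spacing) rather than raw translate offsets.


A four-legged stool. The seat is a 272×339×32 mm slab whose top surface is at z = 408 mm; four square legs, each 44×44 mm in cross-section, run from the floor (z = 0) to the underside of the seat, each flush with a corner of the seat. Four stretchers, 44 mm wide and 21 mm tall, connect adjacent legs with their undersides at z = 308 mm, each running between the inner faces of the legs it joins and aligned with the legs' outer faces on the other axis.


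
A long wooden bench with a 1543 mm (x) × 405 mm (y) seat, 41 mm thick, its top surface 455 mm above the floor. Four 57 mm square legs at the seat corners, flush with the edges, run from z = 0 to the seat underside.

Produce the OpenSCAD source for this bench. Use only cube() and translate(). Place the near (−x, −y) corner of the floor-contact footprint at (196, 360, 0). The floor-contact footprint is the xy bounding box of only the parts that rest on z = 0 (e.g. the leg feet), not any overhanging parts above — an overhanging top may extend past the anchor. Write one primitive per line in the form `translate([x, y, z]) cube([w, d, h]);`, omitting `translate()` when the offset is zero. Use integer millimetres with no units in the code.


translate([196, 360, 414]) cube([1543, 405, 41]);
translate([196, 360, 0]) cube([57, 57, 414]);
translate([196, 708, 0]) cube([57, 57, 414]);
translate([1682, 360, 0]) cube([57, 57, 414]);
translate([1682, 708, 0]) cube([57, 57, 414]);


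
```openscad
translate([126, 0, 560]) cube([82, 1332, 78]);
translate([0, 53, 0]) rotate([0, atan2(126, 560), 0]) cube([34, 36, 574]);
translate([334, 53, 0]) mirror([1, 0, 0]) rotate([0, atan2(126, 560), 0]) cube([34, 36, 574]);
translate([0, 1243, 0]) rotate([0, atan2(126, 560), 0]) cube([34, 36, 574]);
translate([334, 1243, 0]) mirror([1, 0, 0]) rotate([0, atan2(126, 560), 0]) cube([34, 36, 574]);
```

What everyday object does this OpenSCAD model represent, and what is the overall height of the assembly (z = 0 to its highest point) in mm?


A sawhorse. The overall height is 638 mm.

A beam across two mirrored pairs of raked legs — a sawhorse. The beam's underside is at z = 560 (matching the legs' vertical rise in atan2(126, 560)) and the beam is 78 mm tall, so its top is at 560 + 78 = 638 mm. The raked legs top out at the beam's underside, so that is the highest point.


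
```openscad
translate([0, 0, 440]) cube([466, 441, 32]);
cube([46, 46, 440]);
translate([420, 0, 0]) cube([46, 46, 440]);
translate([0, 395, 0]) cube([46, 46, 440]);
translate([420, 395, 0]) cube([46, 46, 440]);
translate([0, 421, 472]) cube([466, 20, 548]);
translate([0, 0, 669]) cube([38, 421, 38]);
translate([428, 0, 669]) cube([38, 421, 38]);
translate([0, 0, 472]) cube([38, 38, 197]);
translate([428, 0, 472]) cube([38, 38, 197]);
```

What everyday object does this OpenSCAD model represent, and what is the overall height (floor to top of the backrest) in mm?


A chair. The overall height is 1020 mm.

A slab on four corner posts with a tall panel at the back — a chair. The seat slab sits at z = 440 with thickness 32, and the 548 mm backrest starts at the seat top, so the overall height is 440 + 32 + 548 = 1020 mm.


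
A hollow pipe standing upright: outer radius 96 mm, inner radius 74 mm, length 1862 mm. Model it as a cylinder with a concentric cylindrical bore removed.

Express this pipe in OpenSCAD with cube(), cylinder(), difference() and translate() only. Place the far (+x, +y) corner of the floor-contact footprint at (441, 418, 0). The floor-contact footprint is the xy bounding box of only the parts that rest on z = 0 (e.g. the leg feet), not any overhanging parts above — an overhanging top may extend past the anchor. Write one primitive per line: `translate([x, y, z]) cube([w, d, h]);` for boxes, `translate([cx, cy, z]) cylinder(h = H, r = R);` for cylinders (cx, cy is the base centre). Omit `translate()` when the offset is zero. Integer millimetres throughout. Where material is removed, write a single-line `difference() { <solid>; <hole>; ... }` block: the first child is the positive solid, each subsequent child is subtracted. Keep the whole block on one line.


difference() { translate([345, 322, 0]) cylinder(h = 1862, r = 96); translate([345, 322, 0]) cylinder(h = 1862, r = 74); }


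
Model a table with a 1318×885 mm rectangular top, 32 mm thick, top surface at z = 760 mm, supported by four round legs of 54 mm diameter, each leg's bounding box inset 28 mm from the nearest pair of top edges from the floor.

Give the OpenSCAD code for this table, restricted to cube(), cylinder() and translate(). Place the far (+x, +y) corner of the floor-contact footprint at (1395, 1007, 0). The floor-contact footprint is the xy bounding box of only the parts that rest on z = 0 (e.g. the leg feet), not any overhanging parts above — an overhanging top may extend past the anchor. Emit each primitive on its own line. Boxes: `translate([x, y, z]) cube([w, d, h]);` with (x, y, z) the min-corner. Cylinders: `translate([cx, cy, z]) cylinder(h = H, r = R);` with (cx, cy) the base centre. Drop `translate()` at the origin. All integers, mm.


translate([105, 150, 728]) cube([1318, 885, 32]);
translate([160, 205, 0]) cylinder(h = 728, r = 27);
translate([1368, 205, 0]) cylinder(h = 728, r = 27);
translate([160, 980, 0]) cylinder(h = 728, r = 27);
translate([1368, 980, 0]) cylinder(h = 728, r = 27);


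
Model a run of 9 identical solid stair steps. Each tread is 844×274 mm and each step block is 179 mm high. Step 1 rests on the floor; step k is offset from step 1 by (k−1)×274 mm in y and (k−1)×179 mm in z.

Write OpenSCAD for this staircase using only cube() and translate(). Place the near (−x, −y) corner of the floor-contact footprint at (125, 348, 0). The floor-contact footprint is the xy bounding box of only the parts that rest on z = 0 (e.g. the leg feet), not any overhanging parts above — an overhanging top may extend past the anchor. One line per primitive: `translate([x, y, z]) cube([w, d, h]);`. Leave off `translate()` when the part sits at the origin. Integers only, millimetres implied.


translate([125, 348, 0]) cube([844, 274, 179]);
translate([125, 622, 179]) cube([844, 274, 179]);
translate([125, 896, 358]) cube([844, 274, 179]);
translate([125, 1170, 537]) cube([844, 274, 179]);
translate([125, 1444, 716]) cube([844, 274, 179]);
translate([125, 1718, 895]) cube([844, 274, 179]);
translate([125, 1992, 1074]) cube([844, 274, 179]);
translate([125, 2266, 1253]) cube([844, 274, 179]);
translate([125, 2540, 1432]) cube([844, 274, 179]);


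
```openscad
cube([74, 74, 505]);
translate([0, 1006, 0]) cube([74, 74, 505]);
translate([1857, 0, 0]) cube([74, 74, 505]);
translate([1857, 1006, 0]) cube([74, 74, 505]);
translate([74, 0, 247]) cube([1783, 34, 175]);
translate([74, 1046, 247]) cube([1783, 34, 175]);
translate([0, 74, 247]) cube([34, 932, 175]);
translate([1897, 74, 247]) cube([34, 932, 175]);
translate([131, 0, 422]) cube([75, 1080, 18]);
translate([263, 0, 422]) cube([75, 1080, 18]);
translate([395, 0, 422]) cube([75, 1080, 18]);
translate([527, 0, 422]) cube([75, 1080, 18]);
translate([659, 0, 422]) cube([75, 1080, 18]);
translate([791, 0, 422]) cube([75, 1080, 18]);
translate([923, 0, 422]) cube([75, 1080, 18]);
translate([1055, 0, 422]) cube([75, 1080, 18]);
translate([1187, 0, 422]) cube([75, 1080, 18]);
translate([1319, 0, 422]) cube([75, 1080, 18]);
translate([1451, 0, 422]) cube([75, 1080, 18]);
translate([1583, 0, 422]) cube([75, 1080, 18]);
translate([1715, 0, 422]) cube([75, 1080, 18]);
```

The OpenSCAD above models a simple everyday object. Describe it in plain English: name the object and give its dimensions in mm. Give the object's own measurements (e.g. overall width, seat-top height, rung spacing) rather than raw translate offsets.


A bed frame 1931 mm long (x) by 1080 mm wide (y). Four 74×74 mm corner posts, 505 mm tall, at the corners of the footprint. Four rails of 34 mm thickness and 175 mm height run between adjacent posts with their undersides at z = 247 mm, their outer faces flush with the outside of the frame (the two x-running rails run between the posts' inner faces; the two y-running rails run between the posts' inner faces). 13 slats, each 75 mm wide (x) and 18 mm thick, lie across the top of the two x-running rails, running the full 1080 mm width of the frame in y; along x they sit between the end posts with a 57 mm gap after the −x posts and between neighbouring slats, leaving 67 mm before the +x posts.


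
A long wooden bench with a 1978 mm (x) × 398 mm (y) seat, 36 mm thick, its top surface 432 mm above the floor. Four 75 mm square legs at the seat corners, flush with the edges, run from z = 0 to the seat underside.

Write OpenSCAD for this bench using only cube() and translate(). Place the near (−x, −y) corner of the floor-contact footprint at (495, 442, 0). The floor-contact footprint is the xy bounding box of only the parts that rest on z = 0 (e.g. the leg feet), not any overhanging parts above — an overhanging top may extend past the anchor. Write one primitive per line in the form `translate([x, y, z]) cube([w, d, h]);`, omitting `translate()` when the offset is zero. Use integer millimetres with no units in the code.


translate([495, 442, 396]) cube([1978, 398, 36]);
translate([495, 442, 0]) cube([75, 75, 396]);
translate([495, 765, 0]) cube([75, 75, 396]);
translate([2398, 442, 0]) cube([75, 75, 396]);
translate([2398, 765, 0]) cube([75, 75, 396]);


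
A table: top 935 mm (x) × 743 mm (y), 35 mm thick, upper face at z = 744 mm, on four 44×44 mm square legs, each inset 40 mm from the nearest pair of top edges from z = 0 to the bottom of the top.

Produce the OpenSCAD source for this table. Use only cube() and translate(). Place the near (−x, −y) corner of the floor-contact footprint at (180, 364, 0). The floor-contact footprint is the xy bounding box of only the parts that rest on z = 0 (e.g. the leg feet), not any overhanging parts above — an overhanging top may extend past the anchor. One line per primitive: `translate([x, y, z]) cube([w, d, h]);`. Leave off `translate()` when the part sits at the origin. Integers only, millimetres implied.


translate([140, 324, 709]) cube([935, 743, 35]);
translate([180, 364, 0]) cube([44, 44, 709]);
translate([991, 364, 0]) cube([44, 44, 709]);
translate([180, 983, 0]) cube([44, 44, 709]);
translate([991, 983, 0]) cube([44, 44, 709]);


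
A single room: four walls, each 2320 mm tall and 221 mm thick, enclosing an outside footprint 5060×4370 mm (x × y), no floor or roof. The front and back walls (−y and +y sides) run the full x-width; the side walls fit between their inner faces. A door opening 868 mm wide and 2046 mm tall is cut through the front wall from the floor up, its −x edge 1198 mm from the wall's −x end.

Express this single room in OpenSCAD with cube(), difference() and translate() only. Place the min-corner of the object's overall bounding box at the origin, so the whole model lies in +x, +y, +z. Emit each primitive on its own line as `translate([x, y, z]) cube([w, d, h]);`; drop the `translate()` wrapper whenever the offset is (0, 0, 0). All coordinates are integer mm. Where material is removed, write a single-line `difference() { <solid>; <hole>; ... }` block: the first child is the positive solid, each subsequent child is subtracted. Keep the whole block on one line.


difference() { cube([5060, 221, 2320]); translate([1198, 0, 0]) cube([868, 221, 2046]); }
translate([0, 4149, 0]) cube([5060, 221, 2320]);
translate([0, 221, 0]) cube([221, 3928, 2320]);
translate([4839, 221, 0]) cube([221, 3928, 2320]);


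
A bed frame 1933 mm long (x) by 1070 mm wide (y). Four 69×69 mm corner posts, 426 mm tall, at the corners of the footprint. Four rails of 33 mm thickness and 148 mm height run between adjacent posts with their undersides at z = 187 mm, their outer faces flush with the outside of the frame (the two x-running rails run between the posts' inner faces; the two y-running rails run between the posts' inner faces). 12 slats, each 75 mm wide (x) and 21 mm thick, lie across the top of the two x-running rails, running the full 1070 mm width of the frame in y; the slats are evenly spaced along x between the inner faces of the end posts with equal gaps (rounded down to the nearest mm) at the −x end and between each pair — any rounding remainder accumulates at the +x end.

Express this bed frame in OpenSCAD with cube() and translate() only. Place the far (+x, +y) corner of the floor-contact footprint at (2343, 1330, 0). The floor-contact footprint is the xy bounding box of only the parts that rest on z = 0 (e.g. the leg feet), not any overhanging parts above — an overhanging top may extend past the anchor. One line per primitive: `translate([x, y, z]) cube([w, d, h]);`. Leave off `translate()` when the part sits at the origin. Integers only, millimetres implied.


translate([410, 260, 0]) cube([69, 69, 426]);
translate([410, 1261, 0]) cube([69, 69, 426]);
translate([2274, 260, 0]) cube([69, 69, 426]);
translate([2274, 1261, 0]) cube([69, 69, 426]);
translate([479, 260, 187]) cube([1795, 33, 148]);
translate([479, 1297, 187]) cube([1795, 33, 148]);
translate([410, 329, 187]) cube([33, 932, 148]);
translate([2310, 329, 187]) cube([33, 932, 148]);
translate([547, 260, 335]) cube([75, 1070, 21]);
translate([690, 260, 335]) cube([75, 1070, 21]);
translate([833, 260, 335]) cube([75, 1070, 21]);
translate([976, 260, 335]) cube([75, 1070, 21]);
translate([1119, 260, 335]) cube([75, 1070, 21]);
translate([1262, 260, 335]) cube([75, 1070, 21]);
translate([1405, 260, 335]) cube([75, 1070, 21]);
translate([1548, 260, 335]) cube([75, 1070, 21]);
translate([1691, 260, 335]) cube([75, 1070, 21]);
translate([1834, 260, 335]) cube([75, 1070, 21]);
translate([1977, 260, 335]) cube([75, 1070, 21]);
translate([2120, 260, 335]) cube([75, 1070, 21]);


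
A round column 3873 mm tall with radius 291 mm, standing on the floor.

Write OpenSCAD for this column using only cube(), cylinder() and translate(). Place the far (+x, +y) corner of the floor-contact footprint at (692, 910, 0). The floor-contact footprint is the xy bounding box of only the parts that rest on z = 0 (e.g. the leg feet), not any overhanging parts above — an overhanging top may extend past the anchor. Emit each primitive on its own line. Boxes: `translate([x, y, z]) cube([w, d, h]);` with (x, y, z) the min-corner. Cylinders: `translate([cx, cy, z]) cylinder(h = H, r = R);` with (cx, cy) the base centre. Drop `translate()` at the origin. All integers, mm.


translate([401, 619, 0]) cylinder(h = 3873, r = 291);


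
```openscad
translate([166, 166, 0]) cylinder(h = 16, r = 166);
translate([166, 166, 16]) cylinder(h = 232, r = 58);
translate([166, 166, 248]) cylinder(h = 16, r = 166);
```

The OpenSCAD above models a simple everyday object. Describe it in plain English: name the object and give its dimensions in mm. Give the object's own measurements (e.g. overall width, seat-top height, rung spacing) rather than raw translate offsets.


A spool: two coaxial disc flanges of radius 166 mm and thickness 16 mm, joined by a core cylinder of radius 58 mm and height 232 mm. The lower flange rests on z = 0 and the three cylinders share a vertical axis.


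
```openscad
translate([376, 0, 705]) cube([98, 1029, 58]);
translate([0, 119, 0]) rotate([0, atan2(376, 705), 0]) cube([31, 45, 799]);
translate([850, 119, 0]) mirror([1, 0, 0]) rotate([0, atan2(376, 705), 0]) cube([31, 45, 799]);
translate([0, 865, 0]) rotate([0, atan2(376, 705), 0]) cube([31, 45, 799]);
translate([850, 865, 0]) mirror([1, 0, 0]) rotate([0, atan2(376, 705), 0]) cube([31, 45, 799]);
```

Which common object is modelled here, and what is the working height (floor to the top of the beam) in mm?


A sawhorse. The overall height is 763 mm.

A beam across two mirrored pairs of raked legs — a sawhorse. The beam's underside is at z = 705 (matching the legs' vertical rise in atan2(376, 705)) and the beam is 58 mm tall, so its top is at 705 + 58 = 763 mm. The raked legs top out at the beam's underside, so that is the highest point.


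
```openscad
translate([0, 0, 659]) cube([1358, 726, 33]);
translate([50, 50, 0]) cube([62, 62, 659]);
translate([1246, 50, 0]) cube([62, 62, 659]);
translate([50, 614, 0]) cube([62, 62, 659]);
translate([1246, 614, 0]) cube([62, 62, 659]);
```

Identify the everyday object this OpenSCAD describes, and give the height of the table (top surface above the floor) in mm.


A table. The table height is 692 mm.

A 1358×726×33 slab sits at z = 659 on four 62 mm square posts — a table. The top surface is at 659 + 33 = 692 mm.


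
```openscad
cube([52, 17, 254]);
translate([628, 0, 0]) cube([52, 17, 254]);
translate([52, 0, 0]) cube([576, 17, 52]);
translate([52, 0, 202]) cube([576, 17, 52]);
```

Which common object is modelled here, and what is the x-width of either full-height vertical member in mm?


A picture frame. The border width is 52 mm.

Four thin pieces enclosing a rectangular opening — a picture frame. The two full-height stiles are 254 mm tall; the top rail sits at z = 202 and is 52 mm tall, so the border above the opening is 254 − 202 = 52 mm, matching the stile x-width.


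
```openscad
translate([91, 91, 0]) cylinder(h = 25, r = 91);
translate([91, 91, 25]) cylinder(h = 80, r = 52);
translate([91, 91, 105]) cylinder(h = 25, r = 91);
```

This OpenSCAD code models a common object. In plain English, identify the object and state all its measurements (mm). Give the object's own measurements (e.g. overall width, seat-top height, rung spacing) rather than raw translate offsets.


A spool: two coaxial disc flanges of radius 91 mm and thickness 25 mm, joined by a core cylinder of radius 52 mm and height 80 mm. The lower flange rests on z = 0 and the three cylinders share a vertical axis.


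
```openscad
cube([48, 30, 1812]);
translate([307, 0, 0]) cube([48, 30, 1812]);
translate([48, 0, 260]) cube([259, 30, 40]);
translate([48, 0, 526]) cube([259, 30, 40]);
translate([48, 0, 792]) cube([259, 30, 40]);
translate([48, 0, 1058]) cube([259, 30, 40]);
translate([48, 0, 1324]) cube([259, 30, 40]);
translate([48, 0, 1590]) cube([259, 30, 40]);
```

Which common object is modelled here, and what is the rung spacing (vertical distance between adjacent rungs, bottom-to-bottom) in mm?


A ladder. The rung spacing is 266 mm.

Two tall 48×30 posts with 6 short bars between them — a ladder. Adjacent rungs sit at z = 260 and z = 526, so the spacing is 526 − 260 = 266 mm.


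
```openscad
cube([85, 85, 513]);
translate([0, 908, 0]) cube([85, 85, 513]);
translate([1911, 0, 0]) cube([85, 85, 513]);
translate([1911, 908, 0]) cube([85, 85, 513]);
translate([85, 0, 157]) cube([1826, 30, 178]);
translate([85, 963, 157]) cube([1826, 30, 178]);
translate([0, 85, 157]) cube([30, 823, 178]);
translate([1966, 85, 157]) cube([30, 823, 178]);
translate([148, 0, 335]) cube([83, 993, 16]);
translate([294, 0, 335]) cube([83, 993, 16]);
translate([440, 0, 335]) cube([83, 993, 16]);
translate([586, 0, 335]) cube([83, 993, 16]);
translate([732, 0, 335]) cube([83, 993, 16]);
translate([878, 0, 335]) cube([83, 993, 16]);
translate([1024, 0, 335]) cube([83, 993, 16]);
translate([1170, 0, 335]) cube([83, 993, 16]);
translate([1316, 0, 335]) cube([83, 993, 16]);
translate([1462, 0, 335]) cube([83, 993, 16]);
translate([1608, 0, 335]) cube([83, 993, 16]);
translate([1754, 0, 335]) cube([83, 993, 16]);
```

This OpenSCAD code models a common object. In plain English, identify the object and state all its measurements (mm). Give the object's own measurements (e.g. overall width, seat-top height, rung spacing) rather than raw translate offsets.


A bed frame 1996 mm long (x) by 993 mm wide (y). Four 85×85 mm corner posts, 513 mm tall, at the corners of the footprint. Four rails of 30 mm thickness and 178 mm height run between adjacent posts with their undersides at z = 157 mm, their outer faces flush with the outside of the frame (the two x-running rails run between the posts' inner faces; the two y-running rails run between the posts' inner faces). 12 slats, each 83 mm wide (x) and 16 mm thick, lie across the top of the two x-running rails, running the full 993 mm width of the frame in y; along x they sit between the end posts with a 63 mm gap after the −x posts and between neighbouring slats, leaving 74 mm before the +x posts.


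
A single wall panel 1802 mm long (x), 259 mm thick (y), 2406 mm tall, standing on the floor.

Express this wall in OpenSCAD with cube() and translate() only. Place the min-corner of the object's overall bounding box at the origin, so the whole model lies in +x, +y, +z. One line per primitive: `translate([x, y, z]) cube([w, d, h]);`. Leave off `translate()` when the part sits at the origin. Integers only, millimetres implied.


cube([1802, 259, 2406]);


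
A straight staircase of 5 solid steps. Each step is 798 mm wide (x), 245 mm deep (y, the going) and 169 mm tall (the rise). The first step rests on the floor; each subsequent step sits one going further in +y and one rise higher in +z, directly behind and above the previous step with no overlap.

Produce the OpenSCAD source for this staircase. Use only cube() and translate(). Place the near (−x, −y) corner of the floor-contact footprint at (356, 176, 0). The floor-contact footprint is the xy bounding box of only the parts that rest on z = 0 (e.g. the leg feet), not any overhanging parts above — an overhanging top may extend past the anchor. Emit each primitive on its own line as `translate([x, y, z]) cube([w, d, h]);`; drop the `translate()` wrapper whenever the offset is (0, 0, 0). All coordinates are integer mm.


translate([356, 176, 0]) cube([798, 245, 169]);
translate([356, 421, 169]) cube([798, 245, 169]);
translate([356, 666, 338]) cube([798, 245, 169]);
translate([356, 911, 507]) cube([798, 245, 169]);
translate([356, 1156, 676]) cube([798, 245, 169]);


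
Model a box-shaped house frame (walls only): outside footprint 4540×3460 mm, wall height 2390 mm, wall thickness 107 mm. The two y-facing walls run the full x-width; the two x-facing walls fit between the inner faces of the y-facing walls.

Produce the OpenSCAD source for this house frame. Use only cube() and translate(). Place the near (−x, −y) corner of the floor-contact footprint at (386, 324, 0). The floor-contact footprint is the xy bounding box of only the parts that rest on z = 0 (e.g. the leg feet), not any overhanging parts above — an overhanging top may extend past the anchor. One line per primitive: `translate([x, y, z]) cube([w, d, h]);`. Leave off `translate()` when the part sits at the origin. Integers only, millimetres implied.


translate([386, 324, 0]) cube([4540, 107, 2390]);
translate([386, 3677, 0]) cube([4540, 107, 2390]);
translate([386, 431, 0]) cube([107, 3246, 2390]);
translate([4819, 431, 0]) cube([107, 3246, 2390]);


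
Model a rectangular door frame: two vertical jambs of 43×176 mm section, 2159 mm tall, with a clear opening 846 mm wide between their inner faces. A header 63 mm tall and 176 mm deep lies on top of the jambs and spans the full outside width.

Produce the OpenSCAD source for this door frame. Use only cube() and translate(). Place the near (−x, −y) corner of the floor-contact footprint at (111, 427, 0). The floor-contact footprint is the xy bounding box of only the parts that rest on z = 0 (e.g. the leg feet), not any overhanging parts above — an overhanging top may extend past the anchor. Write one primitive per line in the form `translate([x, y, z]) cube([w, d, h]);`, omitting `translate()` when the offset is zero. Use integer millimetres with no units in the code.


translate([111, 427, 0]) cube([43, 176, 2159]);
translate([1000, 427, 0]) cube([43, 176, 2159]);
translate([111, 427, 2159]) cube([932, 176, 63]);


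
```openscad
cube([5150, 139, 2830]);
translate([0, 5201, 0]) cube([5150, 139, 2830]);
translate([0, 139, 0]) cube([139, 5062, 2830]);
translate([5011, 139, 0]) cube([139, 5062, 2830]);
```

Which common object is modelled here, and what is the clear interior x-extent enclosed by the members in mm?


A house (or room) frame. The interior width is 4872 mm.

Four 2830 mm walls enclosing a rectangle with no floor or roof — a room or house frame. Outside width is 5150 mm and wall thickness is 139 mm, so the interior width is 5150 − 2 × 139 = 4872 mm.


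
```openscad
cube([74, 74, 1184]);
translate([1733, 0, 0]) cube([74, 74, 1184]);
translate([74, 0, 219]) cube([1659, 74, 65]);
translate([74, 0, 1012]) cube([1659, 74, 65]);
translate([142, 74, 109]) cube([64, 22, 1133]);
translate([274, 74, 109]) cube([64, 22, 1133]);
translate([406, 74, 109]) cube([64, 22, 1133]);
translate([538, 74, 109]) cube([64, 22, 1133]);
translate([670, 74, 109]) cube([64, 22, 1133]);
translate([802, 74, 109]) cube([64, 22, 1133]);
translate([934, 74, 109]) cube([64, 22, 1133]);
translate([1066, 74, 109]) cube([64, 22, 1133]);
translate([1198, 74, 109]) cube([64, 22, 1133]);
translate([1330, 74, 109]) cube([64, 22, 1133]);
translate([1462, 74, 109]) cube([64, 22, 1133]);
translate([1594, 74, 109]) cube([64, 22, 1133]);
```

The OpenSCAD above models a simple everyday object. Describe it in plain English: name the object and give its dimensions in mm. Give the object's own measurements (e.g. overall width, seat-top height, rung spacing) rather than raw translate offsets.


A fence section. Two 74×74 mm posts, 1184 mm tall, stand on the floor with a clear span of 1659 mm between their inner faces. Two horizontal rails of 74×65 mm section span the gap between the posts with their undersides at z = 219 mm and z = 1012 mm, flush with the posts' −y face. 12 pickets, each 64 mm wide, 22 mm thick and 1133 mm tall, are fixed to the +y face of the rails with their bottoms at z = 109 mm, spaced across the span with a 68 mm gap after the −x post and between neighbouring pickets, with 75 mm left before the +x post.


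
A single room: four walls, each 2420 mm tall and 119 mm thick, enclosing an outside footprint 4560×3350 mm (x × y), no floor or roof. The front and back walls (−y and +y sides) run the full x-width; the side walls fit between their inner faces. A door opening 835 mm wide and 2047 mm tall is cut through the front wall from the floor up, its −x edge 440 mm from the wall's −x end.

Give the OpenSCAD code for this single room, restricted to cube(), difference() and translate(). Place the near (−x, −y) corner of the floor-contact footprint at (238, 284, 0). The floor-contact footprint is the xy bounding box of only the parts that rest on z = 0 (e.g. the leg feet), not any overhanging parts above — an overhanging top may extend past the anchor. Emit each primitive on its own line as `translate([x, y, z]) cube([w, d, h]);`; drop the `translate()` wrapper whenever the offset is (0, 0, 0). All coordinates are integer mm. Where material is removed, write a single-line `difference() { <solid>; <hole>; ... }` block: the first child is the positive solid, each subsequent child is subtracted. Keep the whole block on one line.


difference() { translate([238, 284, 0]) cube([4560, 119, 2420]); translate([678, 284, 0]) cube([835, 119, 2047]); }
translate([238, 3515, 0]) cube([4560, 119, 2420]);
translate([238, 403, 0]) cube([119, 3112, 2420]);
translate([4679, 403, 0]) cube([119, 3112, 2420]);


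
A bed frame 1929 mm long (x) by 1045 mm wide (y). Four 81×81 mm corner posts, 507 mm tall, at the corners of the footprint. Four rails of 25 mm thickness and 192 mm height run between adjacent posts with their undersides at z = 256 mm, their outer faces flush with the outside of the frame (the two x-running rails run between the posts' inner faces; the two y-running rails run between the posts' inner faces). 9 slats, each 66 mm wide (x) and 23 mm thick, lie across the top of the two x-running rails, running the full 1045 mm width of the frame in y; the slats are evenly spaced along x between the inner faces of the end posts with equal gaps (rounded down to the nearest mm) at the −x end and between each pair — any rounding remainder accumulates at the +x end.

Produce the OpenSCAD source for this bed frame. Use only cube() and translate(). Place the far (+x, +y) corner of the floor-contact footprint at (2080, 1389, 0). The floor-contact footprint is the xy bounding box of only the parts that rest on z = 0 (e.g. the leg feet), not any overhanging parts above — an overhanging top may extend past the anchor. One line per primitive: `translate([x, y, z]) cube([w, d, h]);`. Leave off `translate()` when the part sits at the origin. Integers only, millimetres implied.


// slat z = rail_z + rail_h = 256 + 192 = 448
// slat gap = ⌊(1767 − 9·66) / 10⌋ = 117
translate([151, 344, 0]) cube([81, 81, 507]);
translate([151, 1308, 0]) cube([81, 81, 507]);
translate([1999, 344, 0]) cube([81, 81, 507]);
translate([1999, 1308, 0]) cube([81, 81, 507]);
translate([232, 344, 256]) cube([1767, 25, 192]);
translate([232, 1364, 256]) cube([1767, 25, 192]);
translate([151, 425, 256]) cube([25, 883, 192]);
translate([2055, 425, 256]) cube([25, 883, 192]);
translate([349, 344, 448]) cube([66, 1045, 23]);
translate([532, 344, 448]) cube([66, 1045, 23]);
translate([715, 344, 448]) cube([66, 1045, 23]);
translate([898, 344, 448]) cube([66, 1045, 23]);
translate([1081, 344, 448]) cube([66, 1045, 23]);
translate([1264, 344, 448]) cube([66, 1045, 23]);
translate([1447, 344, 448]) cube([66, 1045, 23]);
translate([1630, 344, 448]) cube([66, 1045, 23]);
translate([1813, 344, 448]) cube([66, 1045, 23]);


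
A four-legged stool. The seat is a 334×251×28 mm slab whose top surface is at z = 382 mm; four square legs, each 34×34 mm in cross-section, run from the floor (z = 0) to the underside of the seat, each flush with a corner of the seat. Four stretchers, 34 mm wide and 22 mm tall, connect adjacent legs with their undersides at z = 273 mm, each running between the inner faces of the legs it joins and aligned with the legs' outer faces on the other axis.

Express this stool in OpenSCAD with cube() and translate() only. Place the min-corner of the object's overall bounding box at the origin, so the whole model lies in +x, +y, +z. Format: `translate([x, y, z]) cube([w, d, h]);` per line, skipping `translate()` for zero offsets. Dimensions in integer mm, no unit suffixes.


translate([0, 0, 354]) cube([334, 251, 28]);
cube([34, 34, 354]);
translate([300, 0, 0]) cube([34, 34, 354]);
translate([0, 217, 0]) cube([34, 34, 354]);
translate([300, 217, 0]) cube([34, 34, 354]);
translate([34, 0, 273]) cube([266, 34, 22]);
translate([34, 217, 273]) cube([266, 34, 22]);
translate([0, 34, 273]) cube([34, 183, 22]);
translate([300, 34, 273]) cube([34, 183, 22]);
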